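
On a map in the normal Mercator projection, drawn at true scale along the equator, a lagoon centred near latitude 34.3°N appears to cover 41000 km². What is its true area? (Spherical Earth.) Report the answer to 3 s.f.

28000 km²

Mercator is conformal, so the point scale is isotropic: h = k = sec φ = 1/cos φ.
Areal scale = k² = sec²φ = 1/cos²(34.3°) = 1/0.8261² = 1.465.
True area = apparent / (areal scale) = 41000 / 1.465 ≈ 28000 km².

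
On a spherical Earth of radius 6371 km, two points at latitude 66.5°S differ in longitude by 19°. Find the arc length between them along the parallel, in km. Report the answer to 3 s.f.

Arc length along a parallel = R cos φ · Δλ (with Δλ in radians).
= 6371 × cos 66.5° × (19° × π/180) = 6371 × 0.3987 × 0.3316 ≈ 842 km.

842 km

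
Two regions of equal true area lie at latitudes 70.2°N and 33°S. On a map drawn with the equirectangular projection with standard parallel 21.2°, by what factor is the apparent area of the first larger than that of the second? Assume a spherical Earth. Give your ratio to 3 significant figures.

In the equirectangular projection with standard parallel φ₀ = 21.2° (x = Rλ cos φ₀, y = Rφ), meridians are true-scale (h = 1) and the parallel scale is k = cos φ₀ / cos φ.
Areal scale at 70.2°: h·k = 1.000 × 2.752 = 2.752.
Areal scale at 33°: h·k = 1.000 × 1.112 = 1.112.
Ratio = 2.752/1.112 ≈ 2.48.

2.48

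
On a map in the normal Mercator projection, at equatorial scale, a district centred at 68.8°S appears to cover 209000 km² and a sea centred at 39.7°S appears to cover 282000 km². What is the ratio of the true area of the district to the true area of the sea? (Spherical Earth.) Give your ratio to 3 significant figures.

0.164

Since Mercator area scale is 1/cos²φ, the true area equals the apparent area multiplied by cos²φ.
True area of district: 209000 × cos²(68.8°) = 209000 × 0.1308 = 27330 km².
True area of sea: 282000 × cos²(39.7°) = 282000 × 0.5920 = 166900 km².
Ratio = 27330 / 166900 ≈ 0.164.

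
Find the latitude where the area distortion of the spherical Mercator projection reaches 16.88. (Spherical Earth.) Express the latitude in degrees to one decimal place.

Mercator areal scale is sec²φ.
sec²φ = 16.88  ⇒  cos²φ = 0.05924  ⇒  cos φ = 0.2434.
φ = arccos(0.2434) ≈ 75.9°.

75.9°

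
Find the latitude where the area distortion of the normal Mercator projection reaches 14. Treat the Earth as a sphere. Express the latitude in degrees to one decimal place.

Mercator areal scale is sec²φ.
sec²φ = 14  ⇒  cos²φ = 0.07143  ⇒  cos φ = 0.2673.
φ = arccos(0.2673) ≈ 74.5°.

74.5°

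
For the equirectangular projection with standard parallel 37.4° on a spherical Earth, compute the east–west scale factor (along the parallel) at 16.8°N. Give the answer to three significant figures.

In the equirectangular projection with standard parallel φ₀ = 37.4° (x = Rλ cos φ₀, y = Rφ), meridians are true-scale (h = 1) and the parallel scale is k = cos φ₀ / cos φ.
k = cos 37.4° / cos 16.8° = 0.7944/0.9573 = 0.8298.

0.830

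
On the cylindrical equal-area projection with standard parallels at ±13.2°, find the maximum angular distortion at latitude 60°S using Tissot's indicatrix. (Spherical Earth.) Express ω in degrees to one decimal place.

71.3°

Cylindrical equal-area (φ₀ = 13.2°): h = cos φ / cos 13.2° along meridians, k = cos 13.2° / cos φ along parallels; h·k = 1.
At 60°: h = 0.5136, k = 1.947; principal scales a = 1.947, b = 0.5136.
sin(ω/2) = (a − b)/(a + b) = 1.434/2.461 = 0.5826, so ω = 2 arcsin(0.5826) ≈ 71.3°.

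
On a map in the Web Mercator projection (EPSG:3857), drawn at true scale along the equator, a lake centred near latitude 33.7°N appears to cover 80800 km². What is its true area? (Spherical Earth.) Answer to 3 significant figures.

55900 km²

Mercator is conformal, so the point scale is isotropic: h = k = sec φ = 1/cos φ.
Areal scale = k² = sec²φ = 1/cos²(33.7°) = 1/0.8320² = 1.445.
True area = apparent / (areal scale) = 80800 / 1.445 ≈ 55900 km².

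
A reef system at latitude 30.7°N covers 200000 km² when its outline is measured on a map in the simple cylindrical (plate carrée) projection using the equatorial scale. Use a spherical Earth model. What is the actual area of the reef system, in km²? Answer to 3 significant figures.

172000 km²

In the plate carrée (x = Rλ, y = Rφ), meridians are true-scale (h = 1) and parallels are stretched by k = sec φ.
Areal scale = h·k = 1 × sec φ; at 30.7°, h = 1.000, k = 1.163, so h·k = 1.163.
True area = apparent / (areal scale) = 200000 / 1.163 ≈ 172000 km².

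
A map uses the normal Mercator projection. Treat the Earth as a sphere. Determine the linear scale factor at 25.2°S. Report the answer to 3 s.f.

For Mercator, h = k = sec φ (a conformal cylindrical projection has a single point scale, 1/cos φ).
k = 1/cos 25.2° = 1/0.9048 = 1.105.

1.11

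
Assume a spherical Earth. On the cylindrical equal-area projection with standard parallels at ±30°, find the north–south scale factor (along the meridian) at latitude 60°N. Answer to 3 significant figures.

For cylindrical equal-area with standard parallel φ₀, h = cos φ / cos φ₀ and k = cos φ₀ / cos φ, so h·k = 1.
h = cos 60° / cos 30° = 0.5000/0.8660 = 0.5774.

0.577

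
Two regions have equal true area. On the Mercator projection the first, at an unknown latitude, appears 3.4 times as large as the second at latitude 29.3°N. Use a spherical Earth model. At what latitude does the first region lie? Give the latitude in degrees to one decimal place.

Mercator areal scale is sec²φ, so apparent-area ratio = sec²φ₁ / sec²φ₂ = cos²φ₂ / cos²φ₁.
cos²φ₂ / cos²φ₁ = 3.4  ⇒  cos φ₁ = cos 29.3° / √3.4 = 0.8721/1.844 = 0.4729.
φ₁ = arccos(0.4729) ≈ 61.8°.

61.8°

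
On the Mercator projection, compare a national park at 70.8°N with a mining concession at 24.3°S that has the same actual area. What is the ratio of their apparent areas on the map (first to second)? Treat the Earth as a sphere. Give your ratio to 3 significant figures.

7.68

On Mercator, area is exaggerated by sec²φ = 1/cos²φ.
At 70.8°: sec²(70.8°) = 1/0.3289² = 9.246.
At 24.3°: sec²(24.3°) = 1/0.9114² = 1.204.
Ratio = 9.246/1.204 = cos²(24.3°)/cos²(70.8°) ≈ 7.68.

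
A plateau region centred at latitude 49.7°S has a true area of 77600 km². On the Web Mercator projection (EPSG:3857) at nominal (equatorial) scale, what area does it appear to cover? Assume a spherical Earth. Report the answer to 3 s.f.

185000 km²

For Mercator, h = k = sec φ (a conformal cylindrical projection has a single point scale, 1/cos φ).
Areal scale = k² = sec²φ = 1/cos²(49.7°) = 1/0.6468² = 2.390.
Apparent area = 77600 × 2.390 ≈ 185000 km².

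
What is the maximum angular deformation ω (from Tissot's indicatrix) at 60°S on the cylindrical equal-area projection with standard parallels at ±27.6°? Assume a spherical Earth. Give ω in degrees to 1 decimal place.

Cylindrical equal-area (φ₀ = 27.6°): h = cos φ / cos 27.6° along meridians, k = cos 27.6° / cos φ along parallels; h·k = 1.
At 60°: h = 0.5642, k = 1.772; principal scales a = 1.772, b = 0.5642.
sin(ω/2) = (a − b)/(a + b) = 1.208/2.337 = 0.5171, so ω = 2 arcsin(0.5171) ≈ 62.3°.

62.3°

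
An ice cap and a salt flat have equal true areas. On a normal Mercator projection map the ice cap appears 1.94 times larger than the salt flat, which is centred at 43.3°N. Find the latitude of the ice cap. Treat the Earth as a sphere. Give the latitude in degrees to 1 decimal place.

Mercator areal scale is sec²φ, so apparent-area ratio = sec²φ₁ / sec²φ₂ = cos²φ₂ / cos²φ₁.
cos²φ₂ / cos²φ₁ = 1.94  ⇒  cos φ₁ = cos 43.3° / √1.94 = 0.7278/1.393 = 0.5225.
φ₁ = arccos(0.5225) ≈ 58.5°.

58.5°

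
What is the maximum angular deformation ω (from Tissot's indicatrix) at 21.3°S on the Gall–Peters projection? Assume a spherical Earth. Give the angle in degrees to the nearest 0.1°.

The Gall–Peters projection is cylindrical equal-area with φ₀ = 45°. For cylindrical equal-area with standard parallel φ₀, h = cos φ / cos φ₀ and k = cos φ₀ / cos φ, so h·k = 1.
At 21.3°: h = 1.318, k = 0.7589; principal scales a = 1.318, b = 0.7589.
sin(ω/2) = (a − b)/(a + b) = 0.5587/2.077 = 0.2690, so ω = 2 arcsin(0.2690) ≈ 31.2°.

31.2°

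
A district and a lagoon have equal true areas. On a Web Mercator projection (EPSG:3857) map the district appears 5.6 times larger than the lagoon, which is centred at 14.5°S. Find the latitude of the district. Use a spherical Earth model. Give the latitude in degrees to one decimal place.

65.9°

For equal true areas on Mercator, apparent areas scale as sec²φ, so the ratio is cos²φ₂ / cos²φ₁.
cos²φ₂ / cos²φ₁ = 5.6  ⇒  cos φ₁ = cos 14.5° / √5.6 = 0.9681/2.366 = 0.4091.
φ₁ = arccos(0.4091) ≈ 65.9°.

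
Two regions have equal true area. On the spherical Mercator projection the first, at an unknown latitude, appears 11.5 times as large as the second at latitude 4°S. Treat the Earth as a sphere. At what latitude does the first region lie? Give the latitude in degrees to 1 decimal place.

72.9°

On Mercator, (apparent₁)/(apparent₂) = sec²φ₁ / sec²φ₂ when true areas are equal.
cos²φ₂ / cos²φ₁ = 11.5  ⇒  cos φ₁ = cos 4° / √11.5 = 0.9976/3.391 = 0.2942.
φ₁ = arccos(0.2942) ≈ 72.9°.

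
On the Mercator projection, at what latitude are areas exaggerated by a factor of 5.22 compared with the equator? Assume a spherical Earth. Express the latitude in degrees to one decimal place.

Mercator areal scale is sec²φ.
sec²φ = 5.22  ⇒  cos²φ = 0.1916  ⇒  cos φ = 0.4377.
φ = arccos(0.4377) ≈ 64.0°.

64.0°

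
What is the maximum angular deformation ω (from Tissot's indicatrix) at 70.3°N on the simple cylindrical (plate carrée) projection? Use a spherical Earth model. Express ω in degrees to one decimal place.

Plate carrée maps x = Rλ, y = Rφ. The meridian scale is h = 1 and the parallel scale is k = 1/cos φ = sec φ.
At 70.3°: h = 1.000, k = 2.967; principal scales a = 2.967, b = 1.000.
sin(ω/2) = (a − b)/(a + b) = 1.967/3.967 = 0.4958, so ω = 2 arcsin(0.4958) ≈ 59.4°.

59.4°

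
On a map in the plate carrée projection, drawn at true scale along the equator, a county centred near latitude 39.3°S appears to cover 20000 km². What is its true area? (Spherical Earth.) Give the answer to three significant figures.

15500 km²

In the plate carrée (x = Rλ, y = Rφ), meridians are true-scale (h = 1) and parallels are stretched by k = sec φ.
Areal scale = h·k = 1 × sec φ; at 39.3°, h = 1.000, k = 1.292, so h·k = 1.292.
True area = apparent / (areal scale) = 20000 / 1.292 ≈ 15500 km².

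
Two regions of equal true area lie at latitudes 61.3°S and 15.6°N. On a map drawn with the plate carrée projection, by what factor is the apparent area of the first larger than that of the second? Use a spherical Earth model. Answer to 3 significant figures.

2.01

For the equirectangular projection with φ₀ = 0 (plate carrée), h = 1 along meridians and k = sec φ along parallels.
Areal scale at 61.3°: h·k = 1.000 × 2.082 = 2.082.
Areal scale at 15.6°: h·k = 1.000 × 1.038 = 1.038.
Ratio = 2.082/1.038 ≈ 2.01.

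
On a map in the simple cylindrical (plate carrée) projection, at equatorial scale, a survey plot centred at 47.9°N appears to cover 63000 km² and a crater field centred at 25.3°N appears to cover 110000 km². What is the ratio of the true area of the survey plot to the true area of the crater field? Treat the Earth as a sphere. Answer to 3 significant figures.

0.425

On the plate carrée, areal scale = h·k = 1 × sec φ, so true area = apparent × cos φ.
True area of survey plot: 63000 × cos(47.9°) = 63000 × 0.6704 = 42240 km².
True area of crater field: 110000 × cos(25.3°) = 110000 × 0.9041 = 99450 km².
Ratio = 42240 / 99450 ≈ 0.425.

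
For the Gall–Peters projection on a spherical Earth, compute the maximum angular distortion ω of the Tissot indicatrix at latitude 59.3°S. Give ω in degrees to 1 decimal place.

Gall–Peters is a cylindrical equal-area projection with standard parallels at ±45°. For cylindrical equal-area with standard parallel φ₀, h = cos φ / cos φ₀ and k = cos φ₀ / cos φ, so h·k = 1.
At 59.3°: h = 0.7220, k = 1.385; principal scales a = 1.385, b = 0.7220.
sin(ω/2) = (a − b)/(a + b) = 0.6630/2.107 = 0.3147, so ω = 2 arcsin(0.3147) ≈ 36.7°.

36.7°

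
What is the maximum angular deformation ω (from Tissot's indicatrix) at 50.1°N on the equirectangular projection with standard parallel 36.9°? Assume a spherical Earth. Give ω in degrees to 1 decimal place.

The equidistant cylindrical projection with φ₀ = 36.9° has h = 1 (meridians true) and k = cos φ₀ / cos φ along parallels.
At 50.1°: h = 1.000, k = 1.247; principal scales a = 1.247, b = 1.000.
sin(ω/2) = (a − b)/(a + b) = 0.2467/2.247 = 0.1098, so ω = 2 arcsin(0.1098) ≈ 12.6°.

12.6°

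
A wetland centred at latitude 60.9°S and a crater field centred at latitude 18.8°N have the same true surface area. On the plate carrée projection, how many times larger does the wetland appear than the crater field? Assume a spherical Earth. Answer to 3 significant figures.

For the equirectangular projection with φ₀ = 0 (plate carrée), h = 1 along meridians and k = sec φ along parallels.
Areal scale at 60.9°: h·k = 1.000 × 2.056 = 2.056.
Areal scale at 18.8°: h·k = 1.000 × 1.056 = 1.056.
Ratio = 2.056/1.056 ≈ 1.95.

1.95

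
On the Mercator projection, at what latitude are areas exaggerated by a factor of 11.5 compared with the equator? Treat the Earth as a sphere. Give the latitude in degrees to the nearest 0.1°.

Mercator areal scale is sec²φ.
sec²φ = 11.5  ⇒  cos²φ = 0.08696  ⇒  cos φ = 0.2949.
φ = arccos(0.2949) ≈ 72.8°.

72.8°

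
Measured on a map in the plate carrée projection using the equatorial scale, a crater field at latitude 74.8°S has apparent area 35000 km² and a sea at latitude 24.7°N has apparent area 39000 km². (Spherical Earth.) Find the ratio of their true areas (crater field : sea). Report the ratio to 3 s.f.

0.259

On the plate carrée, areal scale = h·k = 1 × sec φ, so true area = apparent × cos φ.
True area of crater field: 35000 × cos(74.8°) = 35000 × 0.2622 = 9177 km².
True area of sea: 39000 × cos(24.7°) = 39000 × 0.9085 = 35430 km².
Ratio = 9177 / 35430 ≈ 0.259.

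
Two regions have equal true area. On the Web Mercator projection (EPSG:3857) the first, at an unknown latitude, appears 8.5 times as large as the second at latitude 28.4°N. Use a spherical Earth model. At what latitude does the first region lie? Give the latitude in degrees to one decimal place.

72.4°

Mercator areal scale is sec²φ, so apparent-area ratio = sec²φ₁ / sec²φ₂ = cos²φ₂ / cos²φ₁.
cos²φ₂ / cos²φ₁ = 8.5  ⇒  cos φ₁ = cos 28.4° / √8.5 = 0.8796/2.915 = 0.3017.
φ₁ = arccos(0.3017) ≈ 72.4°.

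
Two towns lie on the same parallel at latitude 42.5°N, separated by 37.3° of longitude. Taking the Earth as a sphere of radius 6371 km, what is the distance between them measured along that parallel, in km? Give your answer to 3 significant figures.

3060 km

Arc length along a parallel = R cos φ · Δλ (with Δλ in radians).
= 6371 × cos 42.5° × (37.3° × π/180) = 6371 × 0.7373 × 0.6510 ≈ 3060 km.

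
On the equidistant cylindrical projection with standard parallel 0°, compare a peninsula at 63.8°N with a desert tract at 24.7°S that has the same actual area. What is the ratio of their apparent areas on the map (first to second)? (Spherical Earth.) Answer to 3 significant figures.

In the plate carrée (x = Rλ, y = Rφ), meridians are true-scale (h = 1) and parallels are stretched by k = sec φ.
Areal scale at 63.8°: h·k = 1.000 × 2.265 = 2.265.
Areal scale at 24.7°: h·k = 1.000 × 1.101 = 1.101.
Ratio = 2.265/1.101 ≈ 2.06.

2.06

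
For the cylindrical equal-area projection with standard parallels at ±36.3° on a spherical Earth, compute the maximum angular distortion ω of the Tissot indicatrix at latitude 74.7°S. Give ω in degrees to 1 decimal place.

107.5°

A cylindrical equal-area projection with standard parallel φ₀ has meridian scale h = cos φ / cos φ₀ and parallel scale k = cos φ₀ / cos φ (so areas are preserved, h·k = 1).
At 74.7°: h = 0.3274, k = 3.054; principal scales a = 3.054, b = 0.3274.
sin(ω/2) = (a − b)/(a + b) = 2.727/3.382 = 0.8064, so ω = 2 arcsin(0.8064) ≈ 107.5°.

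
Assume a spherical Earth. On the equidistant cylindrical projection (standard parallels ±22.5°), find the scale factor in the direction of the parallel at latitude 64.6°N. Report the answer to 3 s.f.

With standard parallel φ₀ = 22.5°, the equirectangular projection gives x = Rλ cos φ₀, y = Rφ, so h = 1 and k = cos 22.5° / cos φ.
k = cos 22.5° / cos 64.6° = 0.9239/0.4289 = 2.154.

2.15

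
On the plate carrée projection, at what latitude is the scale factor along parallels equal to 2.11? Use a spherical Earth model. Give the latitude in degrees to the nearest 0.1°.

61.7°

Plate carrée: h = 1, k = sec φ along parallels.
sec φ = 2.11  ⇒  cos φ = 0.4739  ⇒  φ ≈ 61.7°.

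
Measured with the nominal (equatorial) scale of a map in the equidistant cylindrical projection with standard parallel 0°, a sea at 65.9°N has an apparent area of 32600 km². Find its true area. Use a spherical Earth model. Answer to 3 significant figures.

13300 km²

Plate carrée maps x = Rλ, y = Rφ. The meridian scale is h = 1 and the parallel scale is k = 1/cos φ = sec φ.
Areal scale = h·k = 1 × sec φ; at 65.9°, h = 1.000, k = 2.449, so h·k = 2.449.
True area = apparent / (areal scale) = 32600 / 2.449 ≈ 13300 km².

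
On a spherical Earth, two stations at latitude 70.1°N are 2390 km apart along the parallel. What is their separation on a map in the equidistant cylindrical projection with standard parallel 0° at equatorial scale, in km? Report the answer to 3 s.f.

7020 km

In the plate carrée (x = Rλ, y = Rφ), meridians are true-scale (h = 1) and parallels are stretched by k = sec φ.
Along the parallel, k = sec 70.1° = 1/0.3404 = 2.938.
Map distance = 2390 × 2.938 ≈ 7020 km.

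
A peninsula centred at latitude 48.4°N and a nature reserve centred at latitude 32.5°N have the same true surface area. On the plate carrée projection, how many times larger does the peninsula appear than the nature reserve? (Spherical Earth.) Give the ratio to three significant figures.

1.27

Plate carrée maps x = Rλ, y = Rφ. The meridian scale is h = 1 and the parallel scale is k = 1/cos φ = sec φ.
Areal scale at 48.4°: h·k = 1.000 × 1.506 = 1.506.
Areal scale at 32.5°: h·k = 1.000 × 1.186 = 1.186.
Ratio = 1.506/1.186 ≈ 1.27.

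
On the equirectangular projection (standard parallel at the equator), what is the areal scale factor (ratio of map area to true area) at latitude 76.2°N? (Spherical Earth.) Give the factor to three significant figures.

For the equirectangular projection with φ₀ = 0 (plate carrée), h = 1 along meridians and k = sec φ along parallels.
Areal scale = h·k = 1 × sec φ; at 76.2°, h = 1.000, k = 4.192, so h·k = 4.192.

4.19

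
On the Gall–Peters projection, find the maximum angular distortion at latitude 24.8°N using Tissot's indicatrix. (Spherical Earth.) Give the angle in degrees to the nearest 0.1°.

28.3°

The Gall–Peters projection is cylindrical equal-area with φ₀ = 45°. For cylindrical equal-area with standard parallel φ₀, h = cos φ / cos φ₀ and k = cos φ₀ / cos φ, so h·k = 1.
At 24.8°: h = 1.284, k = 0.7789; principal scales a = 1.284, b = 0.7789.
sin(ω/2) = (a − b)/(a + b) = 0.5048/2.063 = 0.2447, so ω = 2 arcsin(0.2447) ≈ 28.3°.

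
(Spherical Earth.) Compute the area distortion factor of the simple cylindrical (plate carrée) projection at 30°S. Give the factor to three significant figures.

Plate carrée maps x = Rλ, y = Rφ. The meridian scale is h = 1 and the parallel scale is k = 1/cos φ = sec φ.
Areal scale = h·k = 1 × sec φ; at 30°, h = 1.000, k = 1.155, so h·k = 1.155.

1.15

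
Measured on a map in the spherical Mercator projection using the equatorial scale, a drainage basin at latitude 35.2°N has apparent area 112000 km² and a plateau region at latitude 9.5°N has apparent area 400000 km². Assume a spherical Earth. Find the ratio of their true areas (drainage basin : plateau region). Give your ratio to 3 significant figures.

0.192

Mercator's areal exaggeration is sec²φ; hence true area = (apparent area) · cos²φ.
True area of drainage basin: 112000 × cos²(35.2°) = 112000 × 0.6677 = 74790 km².
True area of plateau region: 400000 × cos²(9.5°) = 400000 × 0.9728 = 389100 km².
Ratio = 74790 / 389100 ≈ 0.192.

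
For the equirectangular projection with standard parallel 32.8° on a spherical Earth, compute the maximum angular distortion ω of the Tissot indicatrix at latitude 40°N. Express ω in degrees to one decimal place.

In the equirectangular projection with standard parallel φ₀ = 32.8° (x = Rλ cos φ₀, y = Rφ), meridians are true-scale (h = 1) and the parallel scale is k = cos φ₀ / cos φ.
At 40°: h = 1.000, k = 1.097; principal scales a = 1.097, b = 1.000.
sin(ω/2) = (a − b)/(a + b) = 0.09728/2.097 = 0.04638, so ω = 2 arcsin(0.04638) ≈ 5.3°.

5.3°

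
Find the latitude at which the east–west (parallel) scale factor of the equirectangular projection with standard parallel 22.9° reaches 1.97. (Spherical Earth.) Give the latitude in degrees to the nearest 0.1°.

With standard parallel φ₀ = 22.9°, the equirectangular projection gives x = Rλ cos φ₀, y = Rφ, so h = 1 and k = cos 22.9° / cos φ.
k = cos φ₀ / cos φ = 1.97  ⇒  cos φ = cos 22.9° / 1.97 = 0.4676.
φ = arccos(0.4676) ≈ 62.1°.

62.1°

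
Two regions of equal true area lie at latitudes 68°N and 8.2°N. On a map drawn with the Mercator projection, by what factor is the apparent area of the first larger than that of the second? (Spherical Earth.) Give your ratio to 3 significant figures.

Mercator is conformal with k = sec φ, so areal scale = k² = sec²φ.
At 68°: sec²(68°) = 1/0.3746² = 7.126.
At 8.2°: sec²(8.2°) = 1/0.9898² = 1.021.
Ratio = 7.126/1.021 = cos²(8.2°)/cos²(68°) ≈ 6.98.

6.98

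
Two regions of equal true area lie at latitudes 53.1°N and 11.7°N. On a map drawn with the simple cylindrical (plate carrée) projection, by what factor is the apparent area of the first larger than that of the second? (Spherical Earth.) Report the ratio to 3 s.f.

Plate carrée maps x = Rλ, y = Rφ. The meridian scale is h = 1 and the parallel scale is k = 1/cos φ = sec φ.
Areal scale at 53.1°: h·k = 1.000 × 1.666 = 1.666.
Areal scale at 11.7°: h·k = 1.000 × 1.021 = 1.021.
Ratio = 1.666/1.021 ≈ 1.63.

1.63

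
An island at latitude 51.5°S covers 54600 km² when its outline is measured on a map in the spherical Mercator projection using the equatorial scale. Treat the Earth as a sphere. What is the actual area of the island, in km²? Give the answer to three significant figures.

21200 km²

For Mercator, h = k = sec φ (a conformal cylindrical projection has a single point scale, 1/cos φ).
Areal scale = k² = sec²φ = 1/cos²(51.5°) = 1/0.6225² = 2.580.
True area = apparent / (areal scale) = 54600 / 2.580 ≈ 21200 km².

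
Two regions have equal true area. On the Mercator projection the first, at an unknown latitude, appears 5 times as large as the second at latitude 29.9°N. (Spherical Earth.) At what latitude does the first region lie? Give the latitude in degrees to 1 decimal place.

67.2°

Mercator areal scale is sec²φ, so apparent-area ratio = sec²φ₁ / sec²φ₂ = cos²φ₂ / cos²φ₁.
cos²φ₂ / cos²φ₁ = 5  ⇒  cos φ₁ = cos 29.9° / √5 = 0.8669/2.236 = 0.3877.
φ₁ = arccos(0.3877) ≈ 67.2°.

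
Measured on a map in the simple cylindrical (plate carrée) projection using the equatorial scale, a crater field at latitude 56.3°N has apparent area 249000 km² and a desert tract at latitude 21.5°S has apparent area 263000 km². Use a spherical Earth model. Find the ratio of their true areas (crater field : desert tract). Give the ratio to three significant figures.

Plate carrée has h = 1 and k = sec φ, giving areal scale sec φ; true area = (apparent area) · cos φ.
True area of crater field: 249000 × cos(56.3°) = 249000 × 0.5548 = 138200 km².
True area of desert tract: 263000 × cos(21.5°) = 263000 × 0.9304 = 244700 km².
Ratio = 138200 / 244700 ≈ 0.565.

0.565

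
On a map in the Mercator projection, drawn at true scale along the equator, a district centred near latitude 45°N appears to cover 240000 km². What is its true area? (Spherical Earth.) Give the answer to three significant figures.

For Mercator, h = k = sec φ (a conformal cylindrical projection has a single point scale, 1/cos φ).
Areal scale = k² = sec²φ = 1/cos²(45°) = 1/0.7071² = 2.000.
True area = apparent / (areal scale) = 240000 / 2.000 ≈ 120000 km².

120000 km²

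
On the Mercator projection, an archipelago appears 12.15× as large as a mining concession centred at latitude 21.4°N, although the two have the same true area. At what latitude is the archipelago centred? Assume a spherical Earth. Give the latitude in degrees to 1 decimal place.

74.5°

On Mercator, (apparent₁)/(apparent₂) = sec²φ₁ / sec²φ₂ when true areas are equal.
cos²φ₂ / cos²φ₁ = 12.15  ⇒  cos φ₁ = cos 21.4° / √12.15 = 0.9311/3.486 = 0.2671.
φ₁ = arccos(0.2671) ≈ 74.5°.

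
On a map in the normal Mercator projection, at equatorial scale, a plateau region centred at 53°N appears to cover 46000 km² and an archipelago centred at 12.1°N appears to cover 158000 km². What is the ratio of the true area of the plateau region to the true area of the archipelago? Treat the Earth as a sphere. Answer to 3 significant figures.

0.110

On Mercator the areal scale is sec²φ, so true area = apparent × cos²φ.
True area of plateau region: 46000 × cos²(53°) = 46000 × 0.3622 = 16660 km².
True area of archipelago: 158000 × cos²(12.1°) = 158000 × 0.9561 = 151100 km².
Ratio = 16660 / 151100 ≈ 0.110.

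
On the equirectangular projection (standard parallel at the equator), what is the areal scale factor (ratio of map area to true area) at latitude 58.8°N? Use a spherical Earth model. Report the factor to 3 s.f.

1.93

In the plate carrée (x = Rλ, y = Rφ), meridians are true-scale (h = 1) and parallels are stretched by k = sec φ.
Areal scale = h·k = 1 × sec φ; at 58.8°, h = 1.000, k = 1.930, so h·k = 1.930.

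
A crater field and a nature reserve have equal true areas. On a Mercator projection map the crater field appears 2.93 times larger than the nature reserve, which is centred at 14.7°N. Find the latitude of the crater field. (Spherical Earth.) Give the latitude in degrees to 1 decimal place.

For equal true areas on Mercator, apparent areas scale as sec²φ, so the ratio is cos²φ₂ / cos²φ₁.
cos²φ₂ / cos²φ₁ = 2.93  ⇒  cos φ₁ = cos 14.7° / √2.93 = 0.9673/1.712 = 0.5651.
φ₁ = arccos(0.5651) ≈ 55.6°.

55.6°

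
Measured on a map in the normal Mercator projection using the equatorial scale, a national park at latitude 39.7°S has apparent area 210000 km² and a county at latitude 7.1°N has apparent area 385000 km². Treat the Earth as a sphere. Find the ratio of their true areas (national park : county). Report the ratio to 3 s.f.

Since Mercator area scale is 1/cos²φ, the true area equals the apparent area multiplied by cos²φ.
True area of national park: 210000 × cos²(39.7°) = 210000 × 0.5920 = 124300 km².
True area of county: 385000 × cos²(7.1°) = 385000 × 0.9847 = 379100 km².
Ratio = 124300 / 379100 ≈ 0.328.

0.328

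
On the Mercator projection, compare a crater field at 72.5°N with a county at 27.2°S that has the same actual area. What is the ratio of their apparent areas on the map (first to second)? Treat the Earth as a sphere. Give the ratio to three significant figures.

8.75

Mercator is conformal with k = sec φ, so areal scale = k² = sec²φ.
At 72.5°: sec²(72.5°) = 1/0.3007² = 11.06.
At 27.2°: sec²(27.2°) = 1/0.8894² = 1.264.
Ratio = 11.06/1.264 = cos²(27.2°)/cos²(72.5°) ≈ 8.75.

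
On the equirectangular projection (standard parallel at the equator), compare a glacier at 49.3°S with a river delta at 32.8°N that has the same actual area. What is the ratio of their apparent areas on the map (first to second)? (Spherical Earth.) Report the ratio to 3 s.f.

1.29

For the equirectangular projection with φ₀ = 0 (plate carrée), h = 1 along meridians and k = sec φ along parallels.
Areal scale at 49.3°: h·k = 1.000 × 1.534 = 1.534.
Areal scale at 32.8°: h·k = 1.000 × 1.190 = 1.190.
Ratio = 1.534/1.190 ≈ 1.29.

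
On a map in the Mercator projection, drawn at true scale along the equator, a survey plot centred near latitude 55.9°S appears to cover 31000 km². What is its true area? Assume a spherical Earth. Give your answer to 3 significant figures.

The Mercator projection is conformal; its linear scale factor is the same in every direction and equals sec φ = 1/cos φ.
Areal scale = k² = sec²φ = 1/cos²(55.9°) = 1/0.5606² = 3.182.
True area = apparent / (areal scale) = 31000 / 3.182 ≈ 9740 km².

9740 km²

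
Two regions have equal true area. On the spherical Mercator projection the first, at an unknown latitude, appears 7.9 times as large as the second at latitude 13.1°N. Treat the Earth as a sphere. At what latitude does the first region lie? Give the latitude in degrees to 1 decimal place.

69.7°

For equal true areas on Mercator, apparent areas scale as sec²φ, so the ratio is cos²φ₂ / cos²φ₁.
cos²φ₂ / cos²φ₁ = 7.9  ⇒  cos φ₁ = cos 13.1° / √7.9 = 0.9740/2.811 = 0.3465.
φ₁ = arccos(0.3465) ≈ 69.7°.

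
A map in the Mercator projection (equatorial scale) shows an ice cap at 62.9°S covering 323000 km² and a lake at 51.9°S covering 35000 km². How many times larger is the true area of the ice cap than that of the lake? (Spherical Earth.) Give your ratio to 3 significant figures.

5.03

On Mercator the areal scale is sec²φ, so true area = apparent × cos²φ.
True area of ice cap: 323000 × cos²(62.9°) = 323000 × 0.2075 = 67030 km².
True area of lake: 35000 × cos²(51.9°) = 35000 × 0.3807 = 13330 km².
Ratio = 67030 / 13330 ≈ 5.03.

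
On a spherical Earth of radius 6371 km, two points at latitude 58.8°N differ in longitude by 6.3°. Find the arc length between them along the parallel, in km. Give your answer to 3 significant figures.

Arc length along a parallel = R cos φ · Δλ (with Δλ in radians).
= 6371 × cos 58.8° × (6.3° × π/180) = 6371 × 0.5180 × 0.1100 ≈ 363 km.

363 km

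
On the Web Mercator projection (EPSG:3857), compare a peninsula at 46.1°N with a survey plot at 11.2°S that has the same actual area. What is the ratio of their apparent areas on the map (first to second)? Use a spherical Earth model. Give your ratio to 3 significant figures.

Mercator is conformal with k = sec φ, so areal scale = k² = sec²φ.
At 46.1°: sec²(46.1°) = 1/0.6934² = 2.080.
At 11.2°: sec²(11.2°) = 1/0.9810² = 1.039.
Ratio = 2.080/1.039 = cos²(11.2°)/cos²(46.1°) ≈ 2.00.

2.00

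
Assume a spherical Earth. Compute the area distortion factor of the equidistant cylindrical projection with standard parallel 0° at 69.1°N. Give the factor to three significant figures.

2.80

Plate carrée maps x = Rλ, y = Rφ. The meridian scale is h = 1 and the parallel scale is k = 1/cos φ = sec φ.
Areal scale = h·k = 1 × sec φ; at 69.1°, h = 1.000, k = 2.803, so h·k = 2.803.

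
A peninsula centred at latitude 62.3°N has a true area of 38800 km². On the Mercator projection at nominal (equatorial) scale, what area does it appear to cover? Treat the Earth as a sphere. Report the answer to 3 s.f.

The Mercator projection is conformal; its linear scale factor is the same in every direction and equals sec φ = 1/cos φ.
Areal scale = k² = sec²φ = 1/cos²(62.3°) = 1/0.4648² = 4.628.
Apparent area = 38800 × 4.628 ≈ 180000 km².

180000 km²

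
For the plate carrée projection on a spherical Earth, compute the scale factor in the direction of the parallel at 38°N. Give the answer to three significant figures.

1.27

For the equirectangular projection with φ₀ = 0 (plate carrée), h = 1 along meridians and k = sec φ along parallels.
k = 1/cos 38° = 1/0.7880 = 1.269.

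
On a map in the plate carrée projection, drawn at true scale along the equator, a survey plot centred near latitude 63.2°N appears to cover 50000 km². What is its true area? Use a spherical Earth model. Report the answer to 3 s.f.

Plate carrée maps x = Rλ, y = Rφ. The meridian scale is h = 1 and the parallel scale is k = 1/cos φ = sec φ.
Areal scale = h·k = 1 × sec φ; at 63.2°, h = 1.000, k = 2.218, so h·k = 2.218.
True area = apparent / (areal scale) = 50000 / 2.218 ≈ 22500 km².

22500 km²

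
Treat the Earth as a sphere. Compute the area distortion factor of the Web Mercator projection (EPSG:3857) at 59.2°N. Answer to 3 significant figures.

3.81

The Mercator projection is conformal; its linear scale factor is the same in every direction and equals sec φ = 1/cos φ.
Areal scale = k² = sec²φ = 1/cos²(59.2°) = 1/0.5120² = 3.814.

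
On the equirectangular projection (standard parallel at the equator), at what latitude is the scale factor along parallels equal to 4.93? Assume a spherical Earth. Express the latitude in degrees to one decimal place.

Plate carrée: h = 1, k = sec φ along parallels.
sec φ = 4.93  ⇒  cos φ = 0.2028  ⇒  φ ≈ 78.3°.

78.3°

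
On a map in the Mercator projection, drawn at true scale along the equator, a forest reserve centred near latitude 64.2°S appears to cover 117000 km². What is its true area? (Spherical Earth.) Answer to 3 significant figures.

22200 km²

The Mercator projection is conformal; its linear scale factor is the same in every direction and equals sec φ = 1/cos φ.
Areal scale = k² = sec²φ = 1/cos²(64.2°) = 1/0.4352² = 5.279.
True area = apparent / (areal scale) = 117000 / 5.279 ≈ 22200 km².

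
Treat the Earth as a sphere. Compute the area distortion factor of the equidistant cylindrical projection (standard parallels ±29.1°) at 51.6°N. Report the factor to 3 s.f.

With standard parallel φ₀ = 29.1°, the equirectangular projection gives x = Rλ cos φ₀, y = Rφ, so h = 1 and k = cos 29.1° / cos φ.
Areal scale = h·k = 1 × cos φ₀ / cos φ; at 51.6°, h = 1.000, k = 1.407, so h·k = 1.407.

1.41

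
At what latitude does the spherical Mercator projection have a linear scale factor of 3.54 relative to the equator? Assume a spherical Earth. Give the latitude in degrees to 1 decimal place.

73.6°

Mercator scale is k = sec φ = 1/cos φ.
1/cos φ = 3.54  ⇒  cos φ = 0.2825  ⇒  φ = arccos(0.2825) ≈ 73.6°.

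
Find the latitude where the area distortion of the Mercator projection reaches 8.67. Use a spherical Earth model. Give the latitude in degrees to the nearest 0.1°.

70.1°

Mercator areal scale is sec²φ.
sec²φ = 8.67  ⇒  cos²φ = 0.1153  ⇒  cos φ = 0.3396.
φ = arccos(0.3396) ≈ 70.1°.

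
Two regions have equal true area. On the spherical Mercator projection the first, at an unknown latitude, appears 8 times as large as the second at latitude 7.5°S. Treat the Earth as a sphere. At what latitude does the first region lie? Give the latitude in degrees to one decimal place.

On Mercator, (apparent₁)/(apparent₂) = sec²φ₁ / sec²φ₂ when true areas are equal.
cos²φ₂ / cos²φ₁ = 8  ⇒  cos φ₁ = cos 7.5° / √8 = 0.9914/2.828 = 0.3505.
φ₁ = arccos(0.3505) ≈ 69.5°.

69.5°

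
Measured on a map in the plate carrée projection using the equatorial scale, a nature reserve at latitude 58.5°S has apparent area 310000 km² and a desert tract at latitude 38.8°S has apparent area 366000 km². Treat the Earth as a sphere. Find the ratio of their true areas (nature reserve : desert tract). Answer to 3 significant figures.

0.568

Plate carrée has h = 1 and k = sec φ, giving areal scale sec φ; true area = (apparent area) · cos φ.
True area of nature reserve: 310000 × cos(58.5°) = 310000 × 0.5225 = 162000 km².
True area of desert tract: 366000 × cos(38.8°) = 366000 × 0.7793 = 285200 km².
Ratio = 162000 / 285200 ≈ 0.568.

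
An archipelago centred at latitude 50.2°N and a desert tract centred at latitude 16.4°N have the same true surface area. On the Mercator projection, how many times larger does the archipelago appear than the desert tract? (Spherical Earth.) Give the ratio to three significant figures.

2.25

On Mercator, area is exaggerated by sec²φ = 1/cos²φ.
At 50.2°: sec²(50.2°) = 1/0.6401² = 2.441.
At 16.4°: sec²(16.4°) = 1/0.9593² = 1.087.
Ratio = 2.441/1.087 = cos²(16.4°)/cos²(50.2°) ≈ 2.25.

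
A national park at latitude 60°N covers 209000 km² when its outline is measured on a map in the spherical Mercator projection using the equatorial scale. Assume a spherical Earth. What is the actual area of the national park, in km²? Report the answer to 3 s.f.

52300 km²

The Mercator projection is conformal; its linear scale factor is the same in every direction and equals sec φ = 1/cos φ.
Areal scale = k² = sec²φ = 1/cos²(60°) = 1/0.5000² = 4.000.
True area = apparent / (areal scale) = 209000 / 4.000 ≈ 52300 km².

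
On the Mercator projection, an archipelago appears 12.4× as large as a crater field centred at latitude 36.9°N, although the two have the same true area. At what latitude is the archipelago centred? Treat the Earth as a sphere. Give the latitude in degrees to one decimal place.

For equal true areas on Mercator, apparent areas scale as sec²φ, so the ratio is cos²φ₂ / cos²φ₁.
cos²φ₂ / cos²φ₁ = 12.4  ⇒  cos φ₁ = cos 36.9° / √12.4 = 0.7997/3.521 = 0.2271.
φ₁ = arccos(0.2271) ≈ 76.9°.

76.9°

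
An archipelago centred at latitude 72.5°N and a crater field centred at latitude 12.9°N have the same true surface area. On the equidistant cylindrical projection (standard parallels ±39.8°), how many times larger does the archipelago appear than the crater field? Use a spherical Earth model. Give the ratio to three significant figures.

3.24

With standard parallel φ₀ = 39.8°, the equirectangular projection gives x = Rλ cos φ₀, y = Rφ, so h = 1 and k = cos 39.8° / cos φ.
Areal scale at 72.5°: h·k = 1.000 × 2.555 = 2.555.
Areal scale at 12.9°: h·k = 1.000 × 0.7882 = 0.7882.
Ratio = 2.555/0.7882 ≈ 3.24.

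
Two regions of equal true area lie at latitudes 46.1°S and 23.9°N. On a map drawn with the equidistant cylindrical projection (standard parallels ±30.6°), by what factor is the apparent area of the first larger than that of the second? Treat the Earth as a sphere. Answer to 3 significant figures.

The equidistant cylindrical projection with φ₀ = 30.6° has h = 1 (meridians true) and k = cos φ₀ / cos φ along parallels.
Areal scale at 46.1°: h·k = 1.000 × 1.241 = 1.241.
Areal scale at 23.9°: h·k = 1.000 × 0.9415 = 0.9415.
Ratio = 1.241/0.9415 ≈ 1.32.

1.32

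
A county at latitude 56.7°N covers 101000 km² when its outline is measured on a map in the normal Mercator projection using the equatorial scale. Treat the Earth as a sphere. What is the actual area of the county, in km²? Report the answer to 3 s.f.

30400 km²

For Mercator, h = k = sec φ (a conformal cylindrical projection has a single point scale, 1/cos φ).
Areal scale = k² = sec²φ = 1/cos²(56.7°) = 1/0.5490² = 3.318.
True area = apparent / (areal scale) = 101000 / 3.318 ≈ 30400 km².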